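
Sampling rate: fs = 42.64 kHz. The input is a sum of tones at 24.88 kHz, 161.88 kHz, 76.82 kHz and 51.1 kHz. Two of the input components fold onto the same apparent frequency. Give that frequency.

fs/2 = 21.32 kHz.
24.88 kHz > fs/2 = 21.32 kHz, folds to fs − 24.88 kHz = 17.76 kHz.
161.88 kHz mod fs = 33.96 kHz.
33.96 kHz > fs/2 = 21.32 kHz, folds to fs − 33.96 kHz = 8.68 kHz.
76.82 kHz mod fs = 34.18 kHz.
34.18 kHz > fs/2 = 21.32 kHz, folds to fs − 34.18 kHz = 8.46 kHz.
51.1 kHz mod fs = 8.46 kHz.
8.46 kHz ≤ fs/2 = 21.32 kHz, appears at 8.46 kHz.
51.1 kHz and 76.82 kHz both map to 8.46 kHz.

8.46 kHz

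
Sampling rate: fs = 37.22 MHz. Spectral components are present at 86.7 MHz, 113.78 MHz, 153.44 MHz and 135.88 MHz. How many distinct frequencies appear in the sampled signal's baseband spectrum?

4

fs/2 = 18.61 MHz.
86.7 MHz mod fs = 12.26 MHz.
12.26 MHz ≤ fs/2 = 18.61 MHz, appears at 12.26 MHz.
113.78 MHz mod fs = 2.12 MHz.
2.12 MHz ≤ fs/2 = 18.61 MHz, appears at 2.12 MHz.
153.44 MHz mod fs = 4.56 MHz.
4.56 MHz ≤ fs/2 = 18.61 MHz, appears at 4.56 MHz.
135.88 MHz mod fs = 24.22 MHz.
24.22 MHz > fs/2 = 18.61 MHz, folds to fs − 24.22 MHz = 13 MHz.
Distinct values: {2.12 MHz, 4.56 MHz, 12.26 MHz, 13 MHz} → 4.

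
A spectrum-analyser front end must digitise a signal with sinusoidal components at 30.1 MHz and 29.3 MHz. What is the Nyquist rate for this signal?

Highest-frequency component: 30.1 MHz.
Nyquist rate = 2 × 30.1 MHz = 60.2 MHz.

60.2 MHz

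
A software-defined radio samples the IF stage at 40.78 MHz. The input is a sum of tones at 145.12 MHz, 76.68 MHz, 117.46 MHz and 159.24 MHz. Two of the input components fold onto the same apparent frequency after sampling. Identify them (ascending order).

76.68 MHz, 117.46 MHz

fs/2 = 20.39 MHz.
145.12 MHz mod fs = 22.78 MHz.
22.78 MHz > fs/2 = 20.39 MHz, folds to fs − 22.78 MHz = 18 MHz.
76.68 MHz mod fs = 35.9 MHz.
35.9 MHz > fs/2 = 20.39 MHz, folds to fs − 35.9 MHz = 4.88 MHz.
117.46 MHz mod fs = 35.9 MHz.
35.9 MHz > fs/2 = 20.39 MHz, folds to fs − 35.9 MHz = 4.88 MHz.
159.24 MHz mod fs = 36.9 MHz.
36.9 MHz > fs/2 = 20.39 MHz, folds to fs − 36.9 MHz = 3.88 MHz.
76.68 MHz and 117.46 MHz both map to 4.88 MHz.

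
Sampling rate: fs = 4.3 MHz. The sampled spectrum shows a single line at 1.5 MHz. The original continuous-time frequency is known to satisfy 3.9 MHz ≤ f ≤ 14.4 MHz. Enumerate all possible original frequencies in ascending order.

5.8 MHz, 7.1 MHz, 10.1 MHz, 11.4 MHz, 14.4 MHz

Frequencies that alias to 1.5 MHz are k·fs ± 1.5 MHz for integer k ≥ 0.
k=0: 1.5 MHz.
k=1: 2.8 MHz, 5.8 MHz.
k=2: 7.1 MHz, 10.1 MHz.
k=3: 11.4 MHz, 14.4 MHz.
k=4: 15.7 MHz, 18.7 MHz.
Within [3.9 MHz, 14.4 MHz]: 5.8 MHz, 7.1 MHz, 10.1 MHz, 11.4 MHz, 14.4 MHz.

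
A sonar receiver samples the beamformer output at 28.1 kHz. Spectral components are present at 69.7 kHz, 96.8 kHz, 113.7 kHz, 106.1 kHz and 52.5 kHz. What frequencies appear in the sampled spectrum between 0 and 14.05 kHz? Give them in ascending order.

fs/2 = 14.05 kHz.
69.7 kHz mod fs = 13.5 kHz.
13.5 kHz ≤ fs/2 = 14.05 kHz, appears at 13.5 kHz.
96.8 kHz mod fs = 12.5 kHz.
12.5 kHz ≤ fs/2 = 14.05 kHz, appears at 12.5 kHz.
113.7 kHz mod fs = 1.3 kHz.
1.3 kHz ≤ fs/2 = 14.05 kHz, appears at 1.3 kHz.
106.1 kHz mod fs = 21.8 kHz.
21.8 kHz > fs/2 = 14.05 kHz, folds to fs − 21.8 kHz = 6.3 kHz.
52.5 kHz mod fs = 24.4 kHz.
24.4 kHz > fs/2 = 14.05 kHz, folds to fs − 24.4 kHz = 3.7 kHz.
Distinct values: {1.3 kHz, 3.7 kHz, 6.3 kHz, 12.5 kHz, 13.5 kHz}.

1.3 kHz, 3.7 kHz, 6.3 kHz, 12.5 kHz, 13.5 kHz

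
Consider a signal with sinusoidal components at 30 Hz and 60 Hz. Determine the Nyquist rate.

120 Hz

Highest-frequency component: 60 Hz.
Nyquist rate = 2 × 60 Hz = 120 Hz.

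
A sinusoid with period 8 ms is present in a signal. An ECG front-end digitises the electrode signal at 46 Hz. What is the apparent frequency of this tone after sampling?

13 Hz

T = 8 ms → f = 1/T = 125 Hz.
125 Hz mod fs = 33 Hz.
33 Hz > fs/2 = 23 Hz, folds to fs − 33 Hz = 13 Hz.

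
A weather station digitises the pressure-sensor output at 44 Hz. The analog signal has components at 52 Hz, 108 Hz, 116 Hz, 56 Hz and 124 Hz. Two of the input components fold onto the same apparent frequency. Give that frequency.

8 Hz

fs/2 = 22 Hz.
52 Hz mod fs = 8 Hz.
8 Hz ≤ fs/2 = 22 Hz, appears at 8 Hz.
108 Hz mod fs = 20 Hz.
20 Hz ≤ fs/2 = 22 Hz, appears at 20 Hz.
116 Hz mod fs = 28 Hz.
28 Hz > fs/2 = 22 Hz, folds to fs − 28 Hz = 16 Hz.
56 Hz mod fs = 12 Hz.
12 Hz ≤ fs/2 = 22 Hz, appears at 12 Hz.
124 Hz mod fs = 36 Hz.
36 Hz > fs/2 = 22 Hz, folds to fs − 36 Hz = 8 Hz.
52 Hz and 124 Hz both map to 8 Hz.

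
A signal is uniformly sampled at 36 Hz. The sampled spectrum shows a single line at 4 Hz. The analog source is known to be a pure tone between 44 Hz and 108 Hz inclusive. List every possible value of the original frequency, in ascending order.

Frequencies that alias to 4 Hz are k·fs ± 4 Hz for integer k ≥ 0.
k=0: 4 Hz.
k=1: 32 Hz, 40 Hz.
k=2: 68 Hz, 76 Hz.
k=3: 104 Hz, 112 Hz.
k=4: 140 Hz, 148 Hz.
Within [44 Hz, 108 Hz]: 68 Hz, 76 Hz, 104 Hz.

68 Hz, 76 Hz, 104 Hz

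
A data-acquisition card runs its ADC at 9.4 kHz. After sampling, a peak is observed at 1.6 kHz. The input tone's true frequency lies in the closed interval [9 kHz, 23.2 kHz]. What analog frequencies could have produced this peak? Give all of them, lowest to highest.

11 kHz, 17.2 kHz, 20.4 kHz

Frequencies that alias to 1.6 kHz are k·fs ± 1.6 kHz for integer k ≥ 0.
k=0: 1.6 kHz.
k=1: 7.8 kHz, 11 kHz.
k=2: 17.2 kHz, 20.4 kHz.
k=3: 26.6 kHz, 29.8 kHz.
Within [9 kHz, 23.2 kHz]: 11 kHz, 17.2 kHz, 20.4 kHz.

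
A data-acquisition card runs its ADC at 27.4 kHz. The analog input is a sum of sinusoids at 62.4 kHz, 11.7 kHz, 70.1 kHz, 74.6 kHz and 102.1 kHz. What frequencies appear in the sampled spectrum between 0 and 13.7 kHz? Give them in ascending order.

fs/2 = 13.7 kHz.
62.4 kHz mod fs = 7.6 kHz.
7.6 kHz ≤ fs/2 = 13.7 kHz, appears at 7.6 kHz.
11.7 kHz ≤ fs/2 = 13.7 kHz, passes unchanged.
70.1 kHz mod fs = 15.3 kHz.
15.3 kHz > fs/2 = 13.7 kHz, folds to fs − 15.3 kHz = 12.1 kHz.
74.6 kHz mod fs = 19.8 kHz.
19.8 kHz > fs/2 = 13.7 kHz, folds to fs − 19.8 kHz = 7.6 kHz.
102.1 kHz mod fs = 19.9 kHz.
19.9 kHz > fs/2 = 13.7 kHz, folds to fs − 19.9 kHz = 7.5 kHz.
Distinct values: {7.5 kHz, 7.6 kHz, 11.7 kHz, 12.1 kHz}.

7.5 kHz, 7.6 kHz, 11.7 kHz, 12.1 kHz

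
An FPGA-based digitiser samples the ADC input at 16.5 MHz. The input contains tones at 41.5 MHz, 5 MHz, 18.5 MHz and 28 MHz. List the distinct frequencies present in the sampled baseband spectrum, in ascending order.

2 MHz, 5 MHz, 8 MHz

fs/2 = 8.25 MHz.
41.5 MHz mod fs = 8.5 MHz.
8.5 MHz > fs/2 = 8.25 MHz, folds to fs − 8.5 MHz = 8 MHz.
5 MHz ≤ fs/2 = 8.25 MHz, passes unchanged.
18.5 MHz mod fs = 2 MHz.
2 MHz ≤ fs/2 = 8.25 MHz, appears at 2 MHz.
28 MHz mod fs = 11.5 MHz.
11.5 MHz > fs/2 = 8.25 MHz, folds to fs − 11.5 MHz = 5 MHz.
Distinct values: {2 MHz, 5 MHz, 8 MHz}.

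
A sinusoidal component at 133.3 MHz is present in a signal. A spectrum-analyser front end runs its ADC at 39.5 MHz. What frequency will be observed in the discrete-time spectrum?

14.8 MHz

133.3 MHz mod fs = 14.8 MHz.
14.8 MHz ≤ fs/2 = 19.75 MHz, appears at 14.8 MHz.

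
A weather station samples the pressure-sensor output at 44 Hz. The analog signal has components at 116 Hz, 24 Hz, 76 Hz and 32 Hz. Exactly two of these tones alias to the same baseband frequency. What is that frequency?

12 Hz

fs/2 = 22 Hz.
116 Hz mod fs = 28 Hz.
28 Hz > fs/2 = 22 Hz, folds to fs − 28 Hz = 16 Hz.
24 Hz > fs/2 = 22 Hz, folds to fs − 24 Hz = 20 Hz.
76 Hz mod fs = 32 Hz.
32 Hz > fs/2 = 22 Hz, folds to fs − 32 Hz = 12 Hz.
32 Hz > fs/2 = 22 Hz, folds to fs − 32 Hz = 12 Hz.
32 Hz and 76 Hz both map to 12 Hz.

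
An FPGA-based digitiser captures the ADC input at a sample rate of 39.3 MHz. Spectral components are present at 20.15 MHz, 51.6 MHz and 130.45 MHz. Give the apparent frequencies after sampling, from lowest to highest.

12.3 MHz, 12.55 MHz, 19.15 MHz

fs/2 = 19.65 MHz.
20.15 MHz > fs/2 = 19.65 MHz, folds to fs − 20.15 MHz = 19.15 MHz.
51.6 MHz mod fs = 12.3 MHz.
12.3 MHz ≤ fs/2 = 19.65 MHz, appears at 12.3 MHz.
130.45 MHz mod fs = 12.55 MHz.
12.55 MHz ≤ fs/2 = 19.65 MHz, appears at 12.55 MHz.
Distinct values: {12.3 MHz, 12.55 MHz, 19.15 MHz}.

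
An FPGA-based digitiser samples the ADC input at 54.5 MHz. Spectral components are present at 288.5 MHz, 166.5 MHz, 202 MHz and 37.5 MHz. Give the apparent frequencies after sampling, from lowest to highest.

fs/2 = 27.25 MHz.
288.5 MHz mod fs = 16 MHz.
16 MHz ≤ fs/2 = 27.25 MHz, appears at 16 MHz.
166.5 MHz mod fs = 3 MHz.
3 MHz ≤ fs/2 = 27.25 MHz, appears at 3 MHz.
202 MHz mod fs = 38.5 MHz.
38.5 MHz > fs/2 = 27.25 MHz, folds to fs − 38.5 MHz = 16 MHz.
37.5 MHz > fs/2 = 27.25 MHz, folds to fs − 37.5 MHz = 17 MHz.
Distinct values: {3 MHz, 16 MHz, 17 MHz}.

3 MHz, 16 MHz, 17 MHz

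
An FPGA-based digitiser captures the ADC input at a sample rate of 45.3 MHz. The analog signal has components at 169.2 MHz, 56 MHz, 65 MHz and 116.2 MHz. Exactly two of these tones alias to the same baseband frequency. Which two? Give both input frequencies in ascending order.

fs/2 = 22.65 MHz.
169.2 MHz mod fs = 33.3 MHz.
33.3 MHz > fs/2 = 22.65 MHz, folds to fs − 33.3 MHz = 12 MHz.
56 MHz mod fs = 10.7 MHz.
10.7 MHz ≤ fs/2 = 22.65 MHz, appears at 10.7 MHz.
65 MHz mod fs = 19.7 MHz.
19.7 MHz ≤ fs/2 = 22.65 MHz, appears at 19.7 MHz.
116.2 MHz mod fs = 25.6 MHz.
25.6 MHz > fs/2 = 22.65 MHz, folds to fs − 25.6 MHz = 19.7 MHz.
65 MHz and 116.2 MHz both map to 19.7 MHz.

65 MHz, 116.2 MHz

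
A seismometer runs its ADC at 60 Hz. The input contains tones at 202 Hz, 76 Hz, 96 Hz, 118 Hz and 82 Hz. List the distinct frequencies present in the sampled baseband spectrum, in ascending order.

fs/2 = 30 Hz.
202 Hz mod fs = 22 Hz.
22 Hz ≤ fs/2 = 30 Hz, appears at 22 Hz.
76 Hz mod fs = 16 Hz.
16 Hz ≤ fs/2 = 30 Hz, appears at 16 Hz.
96 Hz mod fs = 36 Hz.
36 Hz > fs/2 = 30 Hz, folds to fs − 36 Hz = 24 Hz.
118 Hz mod fs = 58 Hz.
58 Hz > fs/2 = 30 Hz, folds to fs − 58 Hz = 2 Hz.
82 Hz mod fs = 22 Hz.
22 Hz ≤ fs/2 = 30 Hz, appears at 22 Hz.
Distinct values: {2 Hz, 16 Hz, 22 Hz, 24 Hz}.

2 Hz, 16 Hz, 22 Hz, 24 Hz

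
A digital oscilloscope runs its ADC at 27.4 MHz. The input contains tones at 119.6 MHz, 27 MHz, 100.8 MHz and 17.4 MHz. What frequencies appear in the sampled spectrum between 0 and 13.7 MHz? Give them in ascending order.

fs/2 = 13.7 MHz.
119.6 MHz mod fs = 10 MHz.
10 MHz ≤ fs/2 = 13.7 MHz, appears at 10 MHz.
27 MHz > fs/2 = 13.7 MHz, folds to fs − 27 MHz = 0.4 MHz.
100.8 MHz mod fs = 18.6 MHz.
18.6 MHz > fs/2 = 13.7 MHz, folds to fs − 18.6 MHz = 8.8 MHz.
17.4 MHz > fs/2 = 13.7 MHz, folds to fs − 17.4 MHz = 10 MHz.
Distinct values: {0.4 MHz, 8.8 MHz, 10 MHz}.

0.4 MHz, 8.8 MHz, 10 MHz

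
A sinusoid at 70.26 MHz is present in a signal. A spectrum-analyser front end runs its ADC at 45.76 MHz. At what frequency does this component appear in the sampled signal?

21.26 MHz

70.26 MHz mod fs = 24.5 MHz.
24.5 MHz > fs/2 = 22.88 MHz, folds to fs − 24.5 MHz = 21.26 MHz.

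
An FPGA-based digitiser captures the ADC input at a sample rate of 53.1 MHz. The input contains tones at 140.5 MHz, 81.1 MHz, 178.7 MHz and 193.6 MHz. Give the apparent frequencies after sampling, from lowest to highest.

18.8 MHz, 19.4 MHz, 25.1 MHz

fs/2 = 26.55 MHz.
140.5 MHz mod fs = 34.3 MHz.
34.3 MHz > fs/2 = 26.55 MHz, folds to fs − 34.3 MHz = 18.8 MHz.
81.1 MHz mod fs = 28 MHz.
28 MHz > fs/2 = 26.55 MHz, folds to fs − 28 MHz = 25.1 MHz.
178.7 MHz mod fs = 19.4 MHz.
19.4 MHz ≤ fs/2 = 26.55 MHz, appears at 19.4 MHz.
193.6 MHz mod fs = 34.3 MHz.
34.3 MHz > fs/2 = 26.55 MHz, folds to fs − 34.3 MHz = 18.8 MHz.
Distinct values: {18.8 MHz, 19.4 MHz, 25.1 MHz}.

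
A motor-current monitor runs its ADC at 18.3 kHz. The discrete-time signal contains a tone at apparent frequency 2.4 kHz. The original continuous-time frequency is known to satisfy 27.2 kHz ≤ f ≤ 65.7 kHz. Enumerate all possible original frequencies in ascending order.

34.2 kHz, 39 kHz, 52.5 kHz, 57.3 kHz

Frequencies that alias to 2.4 kHz are k·fs ± 2.4 kHz for integer k ≥ 0.
k=0: 2.4 kHz.
k=1: 15.9 kHz, 20.7 kHz.
k=2: 34.2 kHz, 39 kHz.
k=3: 52.5 kHz, 57.3 kHz.
k=4: 70.8 kHz, 75.6 kHz.
Within [27.2 kHz, 65.7 kHz]: 34.2 kHz, 39 kHz, 52.5 kHz, 57.3 kHz.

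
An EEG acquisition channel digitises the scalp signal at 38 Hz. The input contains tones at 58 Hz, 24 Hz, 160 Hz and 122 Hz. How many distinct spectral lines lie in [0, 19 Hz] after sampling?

3

fs/2 = 19 Hz.
58 Hz mod fs = 20 Hz.
20 Hz > fs/2 = 19 Hz, folds to fs − 20 Hz = 18 Hz.
24 Hz > fs/2 = 19 Hz, folds to fs − 24 Hz = 14 Hz.
160 Hz mod fs = 8 Hz.
8 Hz ≤ fs/2 = 19 Hz, appears at 8 Hz.
122 Hz mod fs = 8 Hz.
8 Hz ≤ fs/2 = 19 Hz, appears at 8 Hz.
Distinct values: {8 Hz, 14 Hz, 18 Hz} → 3.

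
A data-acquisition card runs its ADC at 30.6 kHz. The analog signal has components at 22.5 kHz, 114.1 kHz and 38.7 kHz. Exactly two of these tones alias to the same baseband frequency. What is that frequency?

8.1 kHz

fs/2 = 15.3 kHz.
22.5 kHz > fs/2 = 15.3 kHz, folds to fs − 22.5 kHz = 8.1 kHz.
114.1 kHz mod fs = 22.3 kHz.
22.3 kHz > fs/2 = 15.3 kHz, folds to fs − 22.3 kHz = 8.3 kHz.
38.7 kHz mod fs = 8.1 kHz.
8.1 kHz ≤ fs/2 = 15.3 kHz, appears at 8.1 kHz.
22.5 kHz and 38.7 kHz both map to 8.1 kHz.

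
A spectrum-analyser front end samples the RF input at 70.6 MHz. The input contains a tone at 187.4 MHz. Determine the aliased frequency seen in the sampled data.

187.4 MHz mod fs = 46.2 MHz.
46.2 MHz > fs/2 = 35.3 MHz, folds to fs − 46.2 MHz = 24.4 MHz.

24.4 MHz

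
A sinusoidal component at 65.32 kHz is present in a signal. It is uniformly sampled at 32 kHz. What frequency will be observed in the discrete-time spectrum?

1.32 kHz

65.32 kHz mod fs = 1.32 kHz.
1.32 kHz ≤ fs/2 = 16 kHz, appears at 1.32 kHz.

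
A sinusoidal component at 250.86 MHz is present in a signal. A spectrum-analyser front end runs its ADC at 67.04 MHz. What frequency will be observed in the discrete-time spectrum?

17.3 MHz

250.86 MHz mod fs = 49.74 MHz.
49.74 MHz > fs/2 = 33.52 MHz, folds to fs − 49.74 MHz = 17.3 MHz.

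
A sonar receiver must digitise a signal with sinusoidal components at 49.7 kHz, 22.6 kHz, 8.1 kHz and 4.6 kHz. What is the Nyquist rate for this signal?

99.4 kHz

Highest-frequency component: 49.7 kHz.
Nyquist rate = 2 × 49.7 kHz = 99.4 kHz.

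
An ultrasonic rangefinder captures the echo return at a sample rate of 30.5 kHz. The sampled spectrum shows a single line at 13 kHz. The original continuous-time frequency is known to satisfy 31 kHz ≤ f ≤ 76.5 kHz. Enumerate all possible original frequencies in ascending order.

43.5 kHz, 48 kHz, 74 kHz

Frequencies that alias to 13 kHz are k·fs ± 13 kHz for integer k ≥ 0.
k=0: 13 kHz.
k=1: 17.5 kHz, 43.5 kHz.
k=2: 48 kHz, 74 kHz.
k=3: 78.5 kHz, 104.5 kHz.
Within [31 kHz, 76.5 kHz]: 43.5 kHz, 48 kHz, 74 kHz.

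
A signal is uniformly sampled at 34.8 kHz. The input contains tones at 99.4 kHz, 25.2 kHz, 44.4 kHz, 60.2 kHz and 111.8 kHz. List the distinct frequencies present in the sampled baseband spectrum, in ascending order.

5 kHz, 7.4 kHz, 9.4 kHz, 9.6 kHz

fs/2 = 17.4 kHz.
99.4 kHz mod fs = 29.8 kHz.
29.8 kHz > fs/2 = 17.4 kHz, folds to fs − 29.8 kHz = 5 kHz.
25.2 kHz > fs/2 = 17.4 kHz, folds to fs − 25.2 kHz = 9.6 kHz.
44.4 kHz mod fs = 9.6 kHz.
9.6 kHz ≤ fs/2 = 17.4 kHz, appears at 9.6 kHz.
60.2 kHz mod fs = 25.4 kHz.
25.4 kHz > fs/2 = 17.4 kHz, folds to fs − 25.4 kHz = 9.4 kHz.
111.8 kHz mod fs = 7.4 kHz.
7.4 kHz ≤ fs/2 = 17.4 kHz, appears at 7.4 kHz.
Distinct values: {5 kHz, 7.4 kHz, 9.4 kHz, 9.6 kHz}.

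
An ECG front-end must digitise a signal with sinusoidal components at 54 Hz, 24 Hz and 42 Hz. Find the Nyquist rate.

Highest-frequency component: 54 Hz.
Nyquist rate = 2 × 54 Hz = 108 Hz.

108 Hz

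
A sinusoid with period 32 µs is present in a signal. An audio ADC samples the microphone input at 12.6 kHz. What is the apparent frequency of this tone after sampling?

6.05 kHz

T = 32 µs → f = 1/T = 31.25 kHz.
31.25 kHz mod fs = 6.05 kHz.
6.05 kHz ≤ fs/2 = 6.3 kHz, appears at 6.05 kHz.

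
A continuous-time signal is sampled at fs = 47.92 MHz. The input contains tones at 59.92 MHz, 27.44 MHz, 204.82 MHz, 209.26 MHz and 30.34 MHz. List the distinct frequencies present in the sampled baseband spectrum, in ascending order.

12 MHz, 13.14 MHz, 17.58 MHz, 20.48 MHz

fs/2 = 23.96 MHz.
59.92 MHz mod fs = 12 MHz.
12 MHz ≤ fs/2 = 23.96 MHz, appears at 12 MHz.
27.44 MHz > fs/2 = 23.96 MHz, folds to fs − 27.44 MHz = 20.48 MHz.
204.82 MHz mod fs = 13.14 MHz.
13.14 MHz ≤ fs/2 = 23.96 MHz, appears at 13.14 MHz.
209.26 MHz mod fs = 17.58 MHz.
17.58 MHz ≤ fs/2 = 23.96 MHz, appears at 17.58 MHz.
30.34 MHz > fs/2 = 23.96 MHz, folds to fs − 30.34 MHz = 17.58 MHz.
Distinct values: {12 MHz, 13.14 MHz, 17.58 MHz, 20.48 MHz}.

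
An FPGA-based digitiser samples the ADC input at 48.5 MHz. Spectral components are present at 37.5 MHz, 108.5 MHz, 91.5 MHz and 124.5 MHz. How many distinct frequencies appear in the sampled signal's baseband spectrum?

4

fs/2 = 24.25 MHz.
37.5 MHz > fs/2 = 24.25 MHz, folds to fs − 37.5 MHz = 11 MHz.
108.5 MHz mod fs = 11.5 MHz.
11.5 MHz ≤ fs/2 = 24.25 MHz, appears at 11.5 MHz.
91.5 MHz mod fs = 43 MHz.
43 MHz > fs/2 = 24.25 MHz, folds to fs − 43 MHz = 5.5 MHz.
124.5 MHz mod fs = 27.5 MHz.
27.5 MHz > fs/2 = 24.25 MHz, folds to fs − 27.5 MHz = 21 MHz.
Distinct values: {5.5 MHz, 11 MHz, 11.5 MHz, 21 MHz} → 4.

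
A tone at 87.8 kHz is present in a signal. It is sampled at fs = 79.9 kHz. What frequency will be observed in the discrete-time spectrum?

87.8 kHz mod fs = 7.9 kHz.
7.9 kHz ≤ fs/2 = 39.95 kHz, appears at 7.9 kHz.

7.9 kHz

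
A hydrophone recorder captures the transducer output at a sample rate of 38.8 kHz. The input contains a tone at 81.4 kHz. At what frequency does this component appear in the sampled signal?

3.8 kHz

81.4 kHz mod fs = 3.8 kHz.
3.8 kHz ≤ fs/2 = 19.4 kHz, appears at 3.8 kHz.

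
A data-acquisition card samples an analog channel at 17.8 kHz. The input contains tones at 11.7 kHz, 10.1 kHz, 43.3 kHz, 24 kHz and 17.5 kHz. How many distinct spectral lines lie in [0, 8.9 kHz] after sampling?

4

fs/2 = 8.9 kHz.
11.7 kHz > fs/2 = 8.9 kHz, folds to fs − 11.7 kHz = 6.1 kHz.
10.1 kHz > fs/2 = 8.9 kHz, folds to fs − 10.1 kHz = 7.7 kHz.
43.3 kHz mod fs = 7.7 kHz.
7.7 kHz ≤ fs/2 = 8.9 kHz, appears at 7.7 kHz.
24 kHz mod fs = 6.2 kHz.
6.2 kHz ≤ fs/2 = 8.9 kHz, appears at 6.2 kHz.
17.5 kHz > fs/2 = 8.9 kHz, folds to fs − 17.5 kHz = 0.3 kHz.
Distinct values: {0.3 kHz, 6.1 kHz, 6.2 kHz, 7.7 kHz} → 4.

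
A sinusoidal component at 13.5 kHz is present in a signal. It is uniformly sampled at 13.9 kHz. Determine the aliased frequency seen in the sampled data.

13.5 kHz > fs/2 = 6.95 kHz, folds to fs − 13.5 kHz = 0.4 kHz.

0.4 kHz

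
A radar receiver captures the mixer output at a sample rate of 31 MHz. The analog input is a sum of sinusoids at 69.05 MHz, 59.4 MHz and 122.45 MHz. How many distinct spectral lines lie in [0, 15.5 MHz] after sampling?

3

fs/2 = 15.5 MHz.
69.05 MHz mod fs = 7.05 MHz.
7.05 MHz ≤ fs/2 = 15.5 MHz, appears at 7.05 MHz.
59.4 MHz mod fs = 28.4 MHz.
28.4 MHz > fs/2 = 15.5 MHz, folds to fs − 28.4 MHz = 2.6 MHz.
122.45 MHz mod fs = 29.45 MHz.
29.45 MHz > fs/2 = 15.5 MHz, folds to fs − 29.45 MHz = 1.55 MHz.
Distinct values: {1.55 MHz, 2.6 MHz, 7.05 MHz} → 3.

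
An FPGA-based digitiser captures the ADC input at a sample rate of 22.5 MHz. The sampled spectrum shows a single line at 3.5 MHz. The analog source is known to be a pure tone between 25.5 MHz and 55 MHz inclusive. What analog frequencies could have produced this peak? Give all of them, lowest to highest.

Frequencies that alias to 3.5 MHz are k·fs ± 3.5 MHz for integer k ≥ 0.
k=0: 3.5 MHz.
k=1: 19 MHz, 26 MHz.
k=2: 41.5 MHz, 48.5 MHz.
k=3: 64 MHz, 71 MHz.
Within [25.5 MHz, 55 MHz]: 26 MHz, 41.5 MHz, 48.5 MHz.

26 MHz, 41.5 MHz, 48.5 MHz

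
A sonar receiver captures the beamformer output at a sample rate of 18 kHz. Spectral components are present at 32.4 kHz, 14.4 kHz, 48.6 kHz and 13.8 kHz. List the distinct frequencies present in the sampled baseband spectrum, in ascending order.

3.6 kHz, 4.2 kHz, 5.4 kHz

fs/2 = 9 kHz.
32.4 kHz mod fs = 14.4 kHz.
14.4 kHz > fs/2 = 9 kHz, folds to fs − 14.4 kHz = 3.6 kHz.
14.4 kHz > fs/2 = 9 kHz, folds to fs − 14.4 kHz = 3.6 kHz.
48.6 kHz mod fs = 12.6 kHz.
12.6 kHz > fs/2 = 9 kHz, folds to fs − 12.6 kHz = 5.4 kHz.
13.8 kHz > fs/2 = 9 kHz, folds to fs − 13.8 kHz = 4.2 kHz.
Distinct values: {3.6 kHz, 4.2 kHz, 5.4 kHz}.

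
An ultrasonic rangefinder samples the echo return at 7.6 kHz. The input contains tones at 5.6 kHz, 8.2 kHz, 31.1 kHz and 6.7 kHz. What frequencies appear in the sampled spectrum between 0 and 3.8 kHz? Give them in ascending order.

fs/2 = 3.8 kHz.
5.6 kHz > fs/2 = 3.8 kHz, folds to fs − 5.6 kHz = 2 kHz.
8.2 kHz mod fs = 0.6 kHz.
0.6 kHz ≤ fs/2 = 3.8 kHz, appears at 0.6 kHz.
31.1 kHz mod fs = 0.7 kHz.
0.7 kHz ≤ fs/2 = 3.8 kHz, appears at 0.7 kHz.
6.7 kHz > fs/2 = 3.8 kHz, folds to fs − 6.7 kHz = 0.9 kHz.
Distinct values: {0.6 kHz, 0.7 kHz, 0.9 kHz, 2 kHz}.

0.6 kHz, 0.7 kHz, 0.9 kHz, 2 kHz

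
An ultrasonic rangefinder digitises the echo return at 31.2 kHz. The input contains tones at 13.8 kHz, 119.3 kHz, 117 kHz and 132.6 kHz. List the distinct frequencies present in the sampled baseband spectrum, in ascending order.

fs/2 = 15.6 kHz.
13.8 kHz ≤ fs/2 = 15.6 kHz, passes unchanged.
119.3 kHz mod fs = 25.7 kHz.
25.7 kHz > fs/2 = 15.6 kHz, folds to fs − 25.7 kHz = 5.5 kHz.
117 kHz mod fs = 23.4 kHz.
23.4 kHz > fs/2 = 15.6 kHz, folds to fs − 23.4 kHz = 7.8 kHz.
132.6 kHz mod fs = 7.8 kHz.
7.8 kHz ≤ fs/2 = 15.6 kHz, appears at 7.8 kHz.
Distinct values: {5.5 kHz, 7.8 kHz, 13.8 kHz}.

5.5 kHz, 7.8 kHz, 13.8 kHz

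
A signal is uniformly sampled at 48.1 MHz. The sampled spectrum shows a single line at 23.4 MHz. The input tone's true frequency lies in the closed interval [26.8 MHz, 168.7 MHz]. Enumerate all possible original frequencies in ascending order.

71.5 MHz, 72.8 MHz, 119.6 MHz, 120.9 MHz, 167.7 MHz

Frequencies that alias to 23.4 MHz are k·fs ± 23.4 MHz for integer k ≥ 0.
k=0: 23.4 MHz.
k=1: 24.7 MHz, 71.5 MHz.
k=2: 72.8 MHz, 119.6 MHz.
k=3: 120.9 MHz, 167.7 MHz.
k=4: 169 MHz, 215.8 MHz.
Within [26.8 MHz, 168.7 MHz]: 71.5 MHz, 72.8 MHz, 119.6 MHz, 120.9 MHz, 167.7 MHz.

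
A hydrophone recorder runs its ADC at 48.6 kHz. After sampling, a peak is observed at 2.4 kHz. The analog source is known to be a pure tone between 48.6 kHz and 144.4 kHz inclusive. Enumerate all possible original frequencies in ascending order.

51 kHz, 94.8 kHz, 99.6 kHz, 143.4 kHz

Frequencies that alias to 2.4 kHz are k·fs ± 2.4 kHz for integer k ≥ 0.
k=0: 2.4 kHz.
k=1: 46.2 kHz, 51 kHz.
k=2: 94.8 kHz, 99.6 kHz.
k=3: 143.4 kHz, 148.2 kHz.
k=4: 192 kHz, 196.8 kHz.
Within [48.6 kHz, 144.4 kHz]: 51 kHz, 94.8 kHz, 99.6 kHz, 143.4 kHz.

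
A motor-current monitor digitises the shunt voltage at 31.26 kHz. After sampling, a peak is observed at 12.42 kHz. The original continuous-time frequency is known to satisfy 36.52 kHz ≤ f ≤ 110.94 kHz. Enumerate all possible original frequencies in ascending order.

Frequencies that alias to 12.42 kHz are k·fs ± 12.42 kHz for integer k ≥ 0.
k=0: 12.42 kHz.
k=1: 18.84 kHz, 43.68 kHz.
k=2: 50.1 kHz, 74.94 kHz.
k=3: 81.36 kHz, 106.2 kHz.
k=4: 112.62 kHz, 137.46 kHz.
Within [36.52 kHz, 110.94 kHz]: 43.68 kHz, 50.1 kHz, 74.94 kHz, 81.36 kHz, 106.2 kHz.

43.68 kHz, 50.1 kHz, 74.94 kHz, 81.36 kHz, 106.2 kHz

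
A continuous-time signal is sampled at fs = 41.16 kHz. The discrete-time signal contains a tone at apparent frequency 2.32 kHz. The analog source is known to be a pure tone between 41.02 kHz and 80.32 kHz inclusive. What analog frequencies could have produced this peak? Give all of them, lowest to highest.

Frequencies that alias to 2.32 kHz are k·fs ± 2.32 kHz for integer k ≥ 0.
k=0: 2.32 kHz.
k=1: 38.84 kHz, 43.48 kHz.
k=2: 80 kHz, 84.64 kHz.
k=3: 121.16 kHz, 125.8 kHz.
Within [41.02 kHz, 80.32 kHz]: 43.48 kHz, 80 kHz.

43.48 kHz, 80 kHz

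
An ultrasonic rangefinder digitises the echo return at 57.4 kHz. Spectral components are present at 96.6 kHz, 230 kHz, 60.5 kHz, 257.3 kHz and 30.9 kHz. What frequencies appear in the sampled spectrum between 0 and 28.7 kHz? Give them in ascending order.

fs/2 = 28.7 kHz.
96.6 kHz mod fs = 39.2 kHz.
39.2 kHz > fs/2 = 28.7 kHz, folds to fs − 39.2 kHz = 18.2 kHz.
230 kHz mod fs = 0.4 kHz.
0.4 kHz ≤ fs/2 = 28.7 kHz, appears at 0.4 kHz.
60.5 kHz mod fs = 3.1 kHz.
3.1 kHz ≤ fs/2 = 28.7 kHz, appears at 3.1 kHz.
257.3 kHz mod fs = 27.7 kHz.
27.7 kHz ≤ fs/2 = 28.7 kHz, appears at 27.7 kHz.
30.9 kHz > fs/2 = 28.7 kHz, folds to fs − 30.9 kHz = 26.5 kHz.
Distinct values: {0.4 kHz, 3.1 kHz, 18.2 kHz, 26.5 kHz, 27.7 kHz}.

0.4 kHz, 3.1 kHz, 18.2 kHz, 26.5 kHz, 27.7 kHz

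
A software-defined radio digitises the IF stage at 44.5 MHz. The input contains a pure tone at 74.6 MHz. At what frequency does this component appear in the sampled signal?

14.4 MHz

74.6 MHz mod fs = 30.1 MHz.
30.1 MHz > fs/2 = 22.25 MHz, folds to fs − 30.1 MHz = 14.4 MHz.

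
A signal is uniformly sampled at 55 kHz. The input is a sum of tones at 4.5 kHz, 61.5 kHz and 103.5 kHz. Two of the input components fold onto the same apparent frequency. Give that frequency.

fs/2 = 27.5 kHz.
4.5 kHz ≤ fs/2 = 27.5 kHz, passes unchanged.
61.5 kHz mod fs = 6.5 kHz.
6.5 kHz ≤ fs/2 = 27.5 kHz, appears at 6.5 kHz.
103.5 kHz mod fs = 48.5 kHz.
48.5 kHz > fs/2 = 27.5 kHz, folds to fs − 48.5 kHz = 6.5 kHz.
61.5 kHz and 103.5 kHz both map to 6.5 kHz.

6.5 kHz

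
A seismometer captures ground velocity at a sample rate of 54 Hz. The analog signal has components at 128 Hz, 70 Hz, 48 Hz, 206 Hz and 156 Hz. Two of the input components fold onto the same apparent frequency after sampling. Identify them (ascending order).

48 Hz, 156 Hz

fs/2 = 27 Hz.
128 Hz mod fs = 20 Hz.
20 Hz ≤ fs/2 = 27 Hz, appears at 20 Hz.
70 Hz mod fs = 16 Hz.
16 Hz ≤ fs/2 = 27 Hz, appears at 16 Hz.
48 Hz > fs/2 = 27 Hz, folds to fs − 48 Hz = 6 Hz.
206 Hz mod fs = 44 Hz.
44 Hz > fs/2 = 27 Hz, folds to fs − 44 Hz = 10 Hz.
156 Hz mod fs = 48 Hz.
48 Hz > fs/2 = 27 Hz, folds to fs − 48 Hz = 6 Hz.
48 Hz and 156 Hz both map to 6 Hz.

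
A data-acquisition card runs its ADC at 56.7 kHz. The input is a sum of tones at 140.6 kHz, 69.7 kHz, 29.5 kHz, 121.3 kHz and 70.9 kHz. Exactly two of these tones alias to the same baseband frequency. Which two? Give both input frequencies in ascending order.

fs/2 = 28.35 kHz.
140.6 kHz mod fs = 27.2 kHz.
27.2 kHz ≤ fs/2 = 28.35 kHz, appears at 27.2 kHz.
69.7 kHz mod fs = 13 kHz.
13 kHz ≤ fs/2 = 28.35 kHz, appears at 13 kHz.
29.5 kHz > fs/2 = 28.35 kHz, folds to fs − 29.5 kHz = 27.2 kHz.
121.3 kHz mod fs = 7.9 kHz.
7.9 kHz ≤ fs/2 = 28.35 kHz, appears at 7.9 kHz.
70.9 kHz mod fs = 14.2 kHz.
14.2 kHz ≤ fs/2 = 28.35 kHz, appears at 14.2 kHz.
29.5 kHz and 140.6 kHz both map to 27.2 kHz.

29.5 kHz, 140.6 kHz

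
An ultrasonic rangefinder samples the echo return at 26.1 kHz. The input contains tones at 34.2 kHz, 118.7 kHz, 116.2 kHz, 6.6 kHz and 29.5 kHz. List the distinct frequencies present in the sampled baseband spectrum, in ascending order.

3.4 kHz, 6.6 kHz, 8.1 kHz, 11.8 kHz

fs/2 = 13.05 kHz.
34.2 kHz mod fs = 8.1 kHz.
8.1 kHz ≤ fs/2 = 13.05 kHz, appears at 8.1 kHz.
118.7 kHz mod fs = 14.3 kHz.
14.3 kHz > fs/2 = 13.05 kHz, folds to fs − 14.3 kHz = 11.8 kHz.
116.2 kHz mod fs = 11.8 kHz.
11.8 kHz ≤ fs/2 = 13.05 kHz, appears at 11.8 kHz.
6.6 kHz ≤ fs/2 = 13.05 kHz, passes unchanged.
29.5 kHz mod fs = 3.4 kHz.
3.4 kHz ≤ fs/2 = 13.05 kHz, appears at 3.4 kHz.
Distinct values: {3.4 kHz, 6.6 kHz, 8.1 kHz, 11.8 kHz}.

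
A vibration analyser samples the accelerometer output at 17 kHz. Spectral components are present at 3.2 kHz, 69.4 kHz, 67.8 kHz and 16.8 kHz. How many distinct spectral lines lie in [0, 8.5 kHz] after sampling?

3

fs/2 = 8.5 kHz.
3.2 kHz ≤ fs/2 = 8.5 kHz, passes unchanged.
69.4 kHz mod fs = 1.4 kHz.
1.4 kHz ≤ fs/2 = 8.5 kHz, appears at 1.4 kHz.
67.8 kHz mod fs = 16.8 kHz.
16.8 kHz > fs/2 = 8.5 kHz, folds to fs − 16.8 kHz = 0.2 kHz.
16.8 kHz > fs/2 = 8.5 kHz, folds to fs − 16.8 kHz = 0.2 kHz.
Distinct values: {0.2 kHz, 1.4 kHz, 3.2 kHz} → 3.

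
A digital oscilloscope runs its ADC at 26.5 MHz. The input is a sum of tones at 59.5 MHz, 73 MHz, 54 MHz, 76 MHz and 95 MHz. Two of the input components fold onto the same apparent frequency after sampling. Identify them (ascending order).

fs/2 = 13.25 MHz.
59.5 MHz mod fs = 6.5 MHz.
6.5 MHz ≤ fs/2 = 13.25 MHz, appears at 6.5 MHz.
73 MHz mod fs = 20 MHz.
20 MHz > fs/2 = 13.25 MHz, folds to fs − 20 MHz = 6.5 MHz.
54 MHz mod fs = 1 MHz.
1 MHz ≤ fs/2 = 13.25 MHz, appears at 1 MHz.
76 MHz mod fs = 23 MHz.
23 MHz > fs/2 = 13.25 MHz, folds to fs − 23 MHz = 3.5 MHz.
95 MHz mod fs = 15.5 MHz.
15.5 MHz > fs/2 = 13.25 MHz, folds to fs − 15.5 MHz = 11 MHz.
59.5 MHz and 73 MHz both map to 6.5 MHz.

59.5 MHz, 73 MHz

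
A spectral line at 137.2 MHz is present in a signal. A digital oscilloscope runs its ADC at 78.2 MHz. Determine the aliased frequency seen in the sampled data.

137.2 MHz mod fs = 59 MHz.
59 MHz > fs/2 = 39.1 MHz, folds to fs − 59 MHz = 19.2 MHz.

19.2 MHz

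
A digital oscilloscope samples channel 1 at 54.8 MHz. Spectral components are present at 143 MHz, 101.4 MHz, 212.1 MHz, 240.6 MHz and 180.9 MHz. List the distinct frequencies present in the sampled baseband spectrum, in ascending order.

fs/2 = 27.4 MHz.
143 MHz mod fs = 33.4 MHz.
33.4 MHz > fs/2 = 27.4 MHz, folds to fs − 33.4 MHz = 21.4 MHz.
101.4 MHz mod fs = 46.6 MHz.
46.6 MHz > fs/2 = 27.4 MHz, folds to fs − 46.6 MHz = 8.2 MHz.
212.1 MHz mod fs = 47.7 MHz.
47.7 MHz > fs/2 = 27.4 MHz, folds to fs − 47.7 MHz = 7.1 MHz.
240.6 MHz mod fs = 21.4 MHz.
21.4 MHz ≤ fs/2 = 27.4 MHz, appears at 21.4 MHz.
180.9 MHz mod fs = 16.5 MHz.
16.5 MHz ≤ fs/2 = 27.4 MHz, appears at 16.5 MHz.
Distinct values: {7.1 MHz, 8.2 MHz, 16.5 MHz, 21.4 MHz}.

7.1 MHz, 8.2 MHz, 16.5 MHz, 21.4 MHz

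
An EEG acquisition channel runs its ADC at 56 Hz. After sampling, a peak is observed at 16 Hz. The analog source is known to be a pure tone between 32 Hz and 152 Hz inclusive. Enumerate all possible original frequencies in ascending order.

Frequencies that alias to 16 Hz are k·fs ± 16 Hz for integer k ≥ 0.
k=0: 16 Hz.
k=1: 40 Hz, 72 Hz.
k=2: 96 Hz, 128 Hz.
k=3: 152 Hz, 184 Hz.
k=4: 208 Hz, 240 Hz.
Within [32 Hz, 152 Hz]: 40 Hz, 72 Hz, 96 Hz, 128 Hz, 152 Hz.

40 Hz, 72 Hz, 96 Hz, 128 Hz, 152 Hz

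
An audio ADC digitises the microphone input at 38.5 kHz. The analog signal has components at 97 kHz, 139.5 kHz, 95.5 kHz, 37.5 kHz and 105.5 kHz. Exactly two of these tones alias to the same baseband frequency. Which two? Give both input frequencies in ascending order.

95.5 kHz, 97 kHz

fs/2 = 19.25 kHz.
97 kHz mod fs = 20 kHz.
20 kHz > fs/2 = 19.25 kHz, folds to fs − 20 kHz = 18.5 kHz.
139.5 kHz mod fs = 24 kHz.
24 kHz > fs/2 = 19.25 kHz, folds to fs − 24 kHz = 14.5 kHz.
95.5 kHz mod fs = 18.5 kHz.
18.5 kHz ≤ fs/2 = 19.25 kHz, appears at 18.5 kHz.
37.5 kHz > fs/2 = 19.25 kHz, folds to fs − 37.5 kHz = 1 kHz.
105.5 kHz mod fs = 28.5 kHz.
28.5 kHz > fs/2 = 19.25 kHz, folds to fs − 28.5 kHz = 10 kHz.
95.5 kHz and 97 kHz both map to 18.5 kHz.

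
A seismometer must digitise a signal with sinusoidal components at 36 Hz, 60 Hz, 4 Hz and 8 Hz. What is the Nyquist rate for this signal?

120 Hz

Highest-frequency component: 60 Hz.
Nyquist rate = 2 × 60 Hz = 120 Hz.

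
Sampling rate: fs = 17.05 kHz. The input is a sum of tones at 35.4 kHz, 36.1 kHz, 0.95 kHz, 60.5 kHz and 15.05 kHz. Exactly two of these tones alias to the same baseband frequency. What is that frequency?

fs/2 = 8.525 kHz.
35.4 kHz mod fs = 1.3 kHz.
1.3 kHz ≤ fs/2 = 8.525 kHz, appears at 1.3 kHz.
36.1 kHz mod fs = 2 kHz.
2 kHz ≤ fs/2 = 8.525 kHz, appears at 2 kHz.
0.95 kHz ≤ fs/2 = 8.525 kHz, passes unchanged.
60.5 kHz mod fs = 9.35 kHz.
9.35 kHz > fs/2 = 8.525 kHz, folds to fs − 9.35 kHz = 7.7 kHz.
15.05 kHz > fs/2 = 8.525 kHz, folds to fs − 15.05 kHz = 2 kHz.
15.05 kHz and 36.1 kHz both map to 2 kHz.

2 kHz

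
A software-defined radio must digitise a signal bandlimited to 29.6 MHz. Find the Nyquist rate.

Nyquist rate = 2 × 29.6 MHz = 59.2 MHz.

59.2 MHz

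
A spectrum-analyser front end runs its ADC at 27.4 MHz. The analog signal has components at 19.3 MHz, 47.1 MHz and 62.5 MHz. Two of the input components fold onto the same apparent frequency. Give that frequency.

7.7 MHz

fs/2 = 13.7 MHz.
19.3 MHz > fs/2 = 13.7 MHz, folds to fs − 19.3 MHz = 8.1 MHz.
47.1 MHz mod fs = 19.7 MHz.
19.7 MHz > fs/2 = 13.7 MHz, folds to fs − 19.7 MHz = 7.7 MHz.
62.5 MHz mod fs = 7.7 MHz.
7.7 MHz ≤ fs/2 = 13.7 MHz, appears at 7.7 MHz.
47.1 MHz and 62.5 MHz both map to 7.7 MHz.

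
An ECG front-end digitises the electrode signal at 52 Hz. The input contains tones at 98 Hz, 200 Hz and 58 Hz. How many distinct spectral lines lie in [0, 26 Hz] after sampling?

fs/2 = 26 Hz.
98 Hz mod fs = 46 Hz.
46 Hz > fs/2 = 26 Hz, folds to fs − 46 Hz = 6 Hz.
200 Hz mod fs = 44 Hz.
44 Hz > fs/2 = 26 Hz, folds to fs − 44 Hz = 8 Hz.
58 Hz mod fs = 6 Hz.
6 Hz ≤ fs/2 = 26 Hz, appears at 6 Hz.
Distinct values: {6 Hz, 8 Hz} → 2.

2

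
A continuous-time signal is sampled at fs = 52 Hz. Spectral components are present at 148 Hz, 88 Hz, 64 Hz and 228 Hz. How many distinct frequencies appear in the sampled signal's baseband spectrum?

4

fs/2 = 26 Hz.
148 Hz mod fs = 44 Hz.
44 Hz > fs/2 = 26 Hz, folds to fs − 44 Hz = 8 Hz.
88 Hz mod fs = 36 Hz.
36 Hz > fs/2 = 26 Hz, folds to fs − 36 Hz = 16 Hz.
64 Hz mod fs = 12 Hz.
12 Hz ≤ fs/2 = 26 Hz, appears at 12 Hz.
228 Hz mod fs = 20 Hz.
20 Hz ≤ fs/2 = 26 Hz, appears at 20 Hz.
Distinct values: {8 Hz, 12 Hz, 16 Hz, 20 Hz} → 4.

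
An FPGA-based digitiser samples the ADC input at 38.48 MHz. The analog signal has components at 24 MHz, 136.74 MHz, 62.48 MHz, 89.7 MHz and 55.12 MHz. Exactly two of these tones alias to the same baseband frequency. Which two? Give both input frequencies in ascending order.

fs/2 = 19.24 MHz.
24 MHz > fs/2 = 19.24 MHz, folds to fs − 24 MHz = 14.48 MHz.
136.74 MHz mod fs = 21.3 MHz.
21.3 MHz > fs/2 = 19.24 MHz, folds to fs − 21.3 MHz = 17.18 MHz.
62.48 MHz mod fs = 24 MHz.
24 MHz > fs/2 = 19.24 MHz, folds to fs − 24 MHz = 14.48 MHz.
89.7 MHz mod fs = 12.74 MHz.
12.74 MHz ≤ fs/2 = 19.24 MHz, appears at 12.74 MHz.
55.12 MHz mod fs = 16.64 MHz.
16.64 MHz ≤ fs/2 = 19.24 MHz, appears at 16.64 MHz.
24 MHz and 62.48 MHz both map to 14.48 MHz.

24 MHz, 62.48 MHz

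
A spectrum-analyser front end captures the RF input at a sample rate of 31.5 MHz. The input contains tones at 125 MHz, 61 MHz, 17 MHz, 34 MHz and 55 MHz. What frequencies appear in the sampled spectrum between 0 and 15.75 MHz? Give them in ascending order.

1 MHz, 2 MHz, 2.5 MHz, 8 MHz, 14.5 MHz

fs/2 = 15.75 MHz.
125 MHz mod fs = 30.5 MHz.
30.5 MHz > fs/2 = 15.75 MHz, folds to fs − 30.5 MHz = 1 MHz.
61 MHz mod fs = 29.5 MHz.
29.5 MHz > fs/2 = 15.75 MHz, folds to fs − 29.5 MHz = 2 MHz.
17 MHz > fs/2 = 15.75 MHz, folds to fs − 17 MHz = 14.5 MHz.
34 MHz mod fs = 2.5 MHz.
2.5 MHz ≤ fs/2 = 15.75 MHz, appears at 2.5 MHz.
55 MHz mod fs = 23.5 MHz.
23.5 MHz > fs/2 = 15.75 MHz, folds to fs − 23.5 MHz = 8 MHz.
Distinct values: {1 MHz, 2 MHz, 2.5 MHz, 8 MHz, 14.5 MHz}.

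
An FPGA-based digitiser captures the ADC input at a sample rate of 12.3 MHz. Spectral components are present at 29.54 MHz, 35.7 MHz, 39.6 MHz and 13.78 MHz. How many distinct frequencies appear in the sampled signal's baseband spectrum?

4

fs/2 = 6.15 MHz.
29.54 MHz mod fs = 4.94 MHz.
4.94 MHz ≤ fs/2 = 6.15 MHz, appears at 4.94 MHz.
35.7 MHz mod fs = 11.1 MHz.
11.1 MHz > fs/2 = 6.15 MHz, folds to fs − 11.1 MHz = 1.2 MHz.
39.6 MHz mod fs = 2.7 MHz.
2.7 MHz ≤ fs/2 = 6.15 MHz, appears at 2.7 MHz.
13.78 MHz mod fs = 1.48 MHz.
1.48 MHz ≤ fs/2 = 6.15 MHz, appears at 1.48 MHz.
Distinct values: {1.2 MHz, 1.48 MHz, 2.7 MHz, 4.94 MHz} → 4.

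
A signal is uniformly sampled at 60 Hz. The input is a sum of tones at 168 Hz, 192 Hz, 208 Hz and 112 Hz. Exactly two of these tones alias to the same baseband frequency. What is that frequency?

12 Hz

fs/2 = 30 Hz.
168 Hz mod fs = 48 Hz.
48 Hz > fs/2 = 30 Hz, folds to fs − 48 Hz = 12 Hz.
192 Hz mod fs = 12 Hz.
12 Hz ≤ fs/2 = 30 Hz, appears at 12 Hz.
208 Hz mod fs = 28 Hz.
28 Hz ≤ fs/2 = 30 Hz, appears at 28 Hz.
112 Hz mod fs = 52 Hz.
52 Hz > fs/2 = 30 Hz, folds to fs − 52 Hz = 8 Hz.
168 Hz and 192 Hz both map to 12 Hz.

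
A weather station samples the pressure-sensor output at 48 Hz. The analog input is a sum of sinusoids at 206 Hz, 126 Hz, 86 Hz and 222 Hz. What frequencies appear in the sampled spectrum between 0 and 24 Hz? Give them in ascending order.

fs/2 = 24 Hz.
206 Hz mod fs = 14 Hz.
14 Hz ≤ fs/2 = 24 Hz, appears at 14 Hz.
126 Hz mod fs = 30 Hz.
30 Hz > fs/2 = 24 Hz, folds to fs − 30 Hz = 18 Hz.
86 Hz mod fs = 38 Hz.
38 Hz > fs/2 = 24 Hz, folds to fs − 38 Hz = 10 Hz.
222 Hz mod fs = 30 Hz.
30 Hz > fs/2 = 24 Hz, folds to fs − 30 Hz = 18 Hz.
Distinct values: {10 Hz, 14 Hz, 18 Hz}.

10 Hz, 14 Hz, 18 Hz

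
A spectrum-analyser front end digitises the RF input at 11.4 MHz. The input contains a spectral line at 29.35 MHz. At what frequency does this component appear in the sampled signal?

4.85 MHz

29.35 MHz mod fs = 6.55 MHz.
6.55 MHz > fs/2 = 5.7 MHz, folds to fs − 6.55 MHz = 4.85 MHz.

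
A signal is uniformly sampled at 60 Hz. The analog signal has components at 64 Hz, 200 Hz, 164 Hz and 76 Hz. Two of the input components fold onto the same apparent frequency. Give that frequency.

16 Hz

fs/2 = 30 Hz.
64 Hz mod fs = 4 Hz.
4 Hz ≤ fs/2 = 30 Hz, appears at 4 Hz.
200 Hz mod fs = 20 Hz.
20 Hz ≤ fs/2 = 30 Hz, appears at 20 Hz.
164 Hz mod fs = 44 Hz.
44 Hz > fs/2 = 30 Hz, folds to fs − 44 Hz = 16 Hz.
76 Hz mod fs = 16 Hz.
16 Hz ≤ fs/2 = 30 Hz, appears at 16 Hz.
76 Hz and 164 Hz both map to 16 Hz.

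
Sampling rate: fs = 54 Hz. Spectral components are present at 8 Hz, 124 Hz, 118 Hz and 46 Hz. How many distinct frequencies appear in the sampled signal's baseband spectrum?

3

fs/2 = 27 Hz.
8 Hz ≤ fs/2 = 27 Hz, passes unchanged.
124 Hz mod fs = 16 Hz.
16 Hz ≤ fs/2 = 27 Hz, appears at 16 Hz.
118 Hz mod fs = 10 Hz.
10 Hz ≤ fs/2 = 27 Hz, appears at 10 Hz.
46 Hz > fs/2 = 27 Hz, folds to fs − 46 Hz = 8 Hz.
Distinct values: {8 Hz, 10 Hz, 16 Hz} → 3.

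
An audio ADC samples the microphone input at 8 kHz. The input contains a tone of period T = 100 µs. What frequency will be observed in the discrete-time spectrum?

2 kHz

T = 100 µs → f = 1/T = 10 kHz.
10 kHz mod fs = 2 kHz.
2 kHz ≤ fs/2 = 4 kHz, appears at 2 kHz.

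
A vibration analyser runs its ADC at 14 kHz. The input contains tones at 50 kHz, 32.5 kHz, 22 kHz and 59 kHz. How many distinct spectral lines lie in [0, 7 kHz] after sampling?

fs/2 = 7 kHz.
50 kHz mod fs = 8 kHz.
8 kHz > fs/2 = 7 kHz, folds to fs − 8 kHz = 6 kHz.
32.5 kHz mod fs = 4.5 kHz.
4.5 kHz ≤ fs/2 = 7 kHz, appears at 4.5 kHz.
22 kHz mod fs = 8 kHz.
8 kHz > fs/2 = 7 kHz, folds to fs − 8 kHz = 6 kHz.
59 kHz mod fs = 3 kHz.
3 kHz ≤ fs/2 = 7 kHz, appears at 3 kHz.
Distinct values: {3 kHz, 4.5 kHz, 6 kHz} → 3.

3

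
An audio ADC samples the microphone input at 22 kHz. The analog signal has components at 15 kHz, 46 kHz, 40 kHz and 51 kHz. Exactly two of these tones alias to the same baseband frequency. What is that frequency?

7 kHz

fs/2 = 11 kHz.
15 kHz > fs/2 = 11 kHz, folds to fs − 15 kHz = 7 kHz.
46 kHz mod fs = 2 kHz.
2 kHz ≤ fs/2 = 11 kHz, appears at 2 kHz.
40 kHz mod fs = 18 kHz.
18 kHz > fs/2 = 11 kHz, folds to fs − 18 kHz = 4 kHz.
51 kHz mod fs = 7 kHz.
7 kHz ≤ fs/2 = 11 kHz, appears at 7 kHz.
15 kHz and 51 kHz both map to 7 kHz.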